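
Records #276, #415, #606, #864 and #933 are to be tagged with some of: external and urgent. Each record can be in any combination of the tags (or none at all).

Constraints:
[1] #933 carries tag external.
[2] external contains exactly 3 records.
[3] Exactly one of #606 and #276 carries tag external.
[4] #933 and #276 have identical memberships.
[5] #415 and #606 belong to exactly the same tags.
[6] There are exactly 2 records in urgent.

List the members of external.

From (1): #933 ∈ external.
(4): #276 matches #933: #276 ∈ external.
(3) (exactly one): #606 ∉ external.
(5): #415 matches #606: #415 ∉ external.
(2): only 3 candidates remain for external, so all are in.

external = {#276, #864, #933}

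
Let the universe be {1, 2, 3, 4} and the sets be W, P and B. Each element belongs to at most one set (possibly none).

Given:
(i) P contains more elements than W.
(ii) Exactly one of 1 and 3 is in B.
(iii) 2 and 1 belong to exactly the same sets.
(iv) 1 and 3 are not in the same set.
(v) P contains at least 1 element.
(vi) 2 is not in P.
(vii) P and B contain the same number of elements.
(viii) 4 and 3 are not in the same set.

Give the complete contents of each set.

W = {}; P = {4}; B = {3}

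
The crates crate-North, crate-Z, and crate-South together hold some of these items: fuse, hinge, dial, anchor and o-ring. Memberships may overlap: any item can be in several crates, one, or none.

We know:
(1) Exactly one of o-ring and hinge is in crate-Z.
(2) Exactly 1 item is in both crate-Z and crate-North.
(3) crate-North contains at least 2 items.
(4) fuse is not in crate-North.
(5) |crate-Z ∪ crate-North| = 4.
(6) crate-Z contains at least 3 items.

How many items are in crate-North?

2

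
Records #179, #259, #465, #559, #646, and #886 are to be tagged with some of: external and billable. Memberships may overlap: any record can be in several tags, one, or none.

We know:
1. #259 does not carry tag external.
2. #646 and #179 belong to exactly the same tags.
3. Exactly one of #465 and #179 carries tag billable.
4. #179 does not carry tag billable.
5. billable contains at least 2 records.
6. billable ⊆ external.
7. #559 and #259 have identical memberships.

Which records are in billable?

From (1): #259 ∉ external.
From (4): #179 ∉ billable.
(2): #646 matches #179: #646 ∉ billable.
(3) (exactly one): #465 ∈ billable.
(6) contrapositive: #259 ∉ billable.
(6) with #465 ∈ billable: #465 ∈ external.
(7): #559 matches #259: #559 ∉ external.
(7): #559 matches #259: #559 ∉ billable.
(5): only 2 candidates remain for billable, so all are in.
(6) with #886 ∈ billable: #886 ∈ external.

billable = {#465, #886}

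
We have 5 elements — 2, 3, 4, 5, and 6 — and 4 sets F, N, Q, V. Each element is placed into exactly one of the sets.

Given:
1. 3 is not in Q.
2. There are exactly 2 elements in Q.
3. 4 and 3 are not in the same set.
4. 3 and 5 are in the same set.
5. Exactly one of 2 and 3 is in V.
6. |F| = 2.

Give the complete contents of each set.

F = {3, 5}; N = {}; Q = {4, 6}; V = {2}

From (1): 3 ∉ Q.
(4): 5 matches 3: 5 ∉ Q.
Suppose 2 ∈ F: no assignment then satisfies all the clues, so 2 ∉ F.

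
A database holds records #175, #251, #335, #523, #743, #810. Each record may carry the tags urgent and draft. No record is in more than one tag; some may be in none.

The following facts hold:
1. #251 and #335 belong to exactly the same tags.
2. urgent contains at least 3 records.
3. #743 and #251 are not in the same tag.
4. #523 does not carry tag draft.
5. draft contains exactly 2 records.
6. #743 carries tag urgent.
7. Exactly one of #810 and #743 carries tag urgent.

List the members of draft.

draft = {#251, #335}

From (4): #523 ∉ draft.
From (6): #743 ∈ urgent.
(3): #251 ∉ urgent.
(7) (exactly one): #810 ∉ urgent.
(1): #335 matches #251: #335 ∉ urgent.
(2): only 3 candidates remain for urgent, so all are in.
Suppose #251 ∉ draft: no assignment then satisfies all the clues, so #251 ∈ draft.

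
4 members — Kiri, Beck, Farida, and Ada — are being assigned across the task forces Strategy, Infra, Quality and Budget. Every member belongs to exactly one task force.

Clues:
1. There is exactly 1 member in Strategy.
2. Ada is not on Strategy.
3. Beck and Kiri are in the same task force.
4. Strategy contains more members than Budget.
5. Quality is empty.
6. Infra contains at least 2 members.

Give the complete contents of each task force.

Strategy = {Farida}; Infra = {Ada, Beck, Kiri}; Quality = {}; Budget = {}

From (2): Ada ∉ Strategy.
(5): Quality already has 0, so the rest are out.
Suppose Kiri ∈ Strategy: no assignment then satisfies all the clues, so Kiri ∉ Strategy.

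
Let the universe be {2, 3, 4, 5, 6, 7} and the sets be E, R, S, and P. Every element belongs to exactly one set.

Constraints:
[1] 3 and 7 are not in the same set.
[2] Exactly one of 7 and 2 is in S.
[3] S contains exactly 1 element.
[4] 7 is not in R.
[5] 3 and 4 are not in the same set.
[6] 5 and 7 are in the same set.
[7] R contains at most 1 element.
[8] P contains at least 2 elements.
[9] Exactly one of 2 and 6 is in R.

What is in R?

R = {6}

From (4): 7 ∉ R.
(6): 5 matches 7: 5 ∉ R.
Suppose 2 ∈ R: no assignment then satisfies all the clues, so 2 ∉ R.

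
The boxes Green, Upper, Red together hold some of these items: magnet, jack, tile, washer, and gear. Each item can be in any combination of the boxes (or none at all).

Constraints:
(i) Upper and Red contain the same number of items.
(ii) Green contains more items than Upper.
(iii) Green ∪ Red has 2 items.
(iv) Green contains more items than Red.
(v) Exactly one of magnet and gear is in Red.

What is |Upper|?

1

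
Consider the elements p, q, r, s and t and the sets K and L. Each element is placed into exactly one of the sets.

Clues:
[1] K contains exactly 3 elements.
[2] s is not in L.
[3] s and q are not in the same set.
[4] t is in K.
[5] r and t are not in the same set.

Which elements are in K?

From (2): s ∉ L.
From (4): t ∈ K.
(5): r ∉ K.
Only one set left: r ∈ L.
Only one set left: s ∈ K.
(3): q ∉ K.
Only one set left: q ∈ L.
(1): only 3 candidates remain for K, so all are in.

K = {p, s, t}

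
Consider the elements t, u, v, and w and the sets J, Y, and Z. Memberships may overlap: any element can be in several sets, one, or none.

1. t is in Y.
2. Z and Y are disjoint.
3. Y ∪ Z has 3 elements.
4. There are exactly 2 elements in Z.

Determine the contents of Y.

From (1): t ∈ Y.
(2) (disjoint): t ∉ Z.
Suppose u ∈ Y: no assignment then satisfies all the clues, so u ∉ Y.

Y = {t}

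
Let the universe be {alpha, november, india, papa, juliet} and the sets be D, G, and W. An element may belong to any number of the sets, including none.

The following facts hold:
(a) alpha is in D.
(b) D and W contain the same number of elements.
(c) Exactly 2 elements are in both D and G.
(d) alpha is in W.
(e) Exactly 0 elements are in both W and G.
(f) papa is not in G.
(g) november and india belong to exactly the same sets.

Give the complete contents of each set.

From (a): alpha ∈ D.
From (d): alpha ∈ W.
From (f): papa ∉ G.
Suppose alpha ∈ G: no assignment then satisfies all the clues, so alpha ∉ G.

D = {alpha, india, november}; G = {india, november}; W = {alpha, juliet, papa}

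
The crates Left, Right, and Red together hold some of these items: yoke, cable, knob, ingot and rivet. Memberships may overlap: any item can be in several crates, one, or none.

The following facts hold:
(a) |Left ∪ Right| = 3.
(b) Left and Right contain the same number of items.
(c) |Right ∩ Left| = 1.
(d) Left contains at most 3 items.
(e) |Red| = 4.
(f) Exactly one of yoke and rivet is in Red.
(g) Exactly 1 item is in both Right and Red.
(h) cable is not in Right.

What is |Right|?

2

From (h): cable ∉ Right.
Suppose cable ∉ Red: no assignment then satisfies all the clues, so cable ∈ Red.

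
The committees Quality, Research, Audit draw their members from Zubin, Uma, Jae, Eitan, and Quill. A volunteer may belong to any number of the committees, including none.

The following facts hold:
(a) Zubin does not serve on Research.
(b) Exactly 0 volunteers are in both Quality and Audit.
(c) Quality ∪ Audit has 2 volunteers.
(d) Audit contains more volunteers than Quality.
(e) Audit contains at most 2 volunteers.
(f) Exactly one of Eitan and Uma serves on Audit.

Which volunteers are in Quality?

Quality = {}

From (a): Zubin ∉ Research.
Suppose Zubin ∈ Quality: no assignment then satisfies all the clues, so Zubin ∉ Quality.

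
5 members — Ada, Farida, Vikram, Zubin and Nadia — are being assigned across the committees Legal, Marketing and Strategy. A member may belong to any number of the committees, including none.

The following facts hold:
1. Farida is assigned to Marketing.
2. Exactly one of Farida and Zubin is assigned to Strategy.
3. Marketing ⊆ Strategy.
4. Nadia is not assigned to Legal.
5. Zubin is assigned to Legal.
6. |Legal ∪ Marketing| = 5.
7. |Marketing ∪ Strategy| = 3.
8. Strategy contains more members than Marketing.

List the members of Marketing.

Marketing = {Farida, Nadia}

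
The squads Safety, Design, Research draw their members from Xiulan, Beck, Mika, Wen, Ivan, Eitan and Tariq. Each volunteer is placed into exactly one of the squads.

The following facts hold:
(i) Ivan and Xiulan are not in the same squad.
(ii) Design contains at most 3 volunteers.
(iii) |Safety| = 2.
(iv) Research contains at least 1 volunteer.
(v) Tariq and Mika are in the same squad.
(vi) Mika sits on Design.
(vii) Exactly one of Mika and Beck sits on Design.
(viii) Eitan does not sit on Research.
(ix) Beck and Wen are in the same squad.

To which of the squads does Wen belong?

Wen: Research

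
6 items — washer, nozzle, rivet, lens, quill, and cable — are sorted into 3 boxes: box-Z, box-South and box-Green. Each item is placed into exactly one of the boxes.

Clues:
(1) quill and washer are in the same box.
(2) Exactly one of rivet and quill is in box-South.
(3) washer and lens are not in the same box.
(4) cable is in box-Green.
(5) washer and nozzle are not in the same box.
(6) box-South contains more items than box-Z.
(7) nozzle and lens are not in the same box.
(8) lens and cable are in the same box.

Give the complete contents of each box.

box-Z = {nozzle}; box-South = {quill, washer}; box-Green = {cable, lens, rivet}

From (4): cable ∈ box-Green.
(8): lens matches cable: lens ∉ box-Z.
(8): lens matches cable: lens ∉ box-South.
(8): lens matches cable: lens ∈ box-Green.
(3): washer ∉ box-Green.
(7): nozzle ∉ box-Green.
(1): quill matches washer: quill ∉ box-Green.
Suppose washer ∈ box-Z: no assignment then satisfies all the clues, so washer ∉ box-Z.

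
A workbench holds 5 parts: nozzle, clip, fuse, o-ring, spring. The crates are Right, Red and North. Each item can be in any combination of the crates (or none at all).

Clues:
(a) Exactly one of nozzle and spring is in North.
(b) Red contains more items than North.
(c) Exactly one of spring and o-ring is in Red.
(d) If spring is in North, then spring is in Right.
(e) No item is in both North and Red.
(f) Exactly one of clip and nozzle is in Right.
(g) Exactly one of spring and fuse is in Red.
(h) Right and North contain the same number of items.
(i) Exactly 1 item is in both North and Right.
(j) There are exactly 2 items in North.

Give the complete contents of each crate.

Right = {nozzle, spring}; Red = {fuse, nozzle, o-ring}; North = {clip, spring}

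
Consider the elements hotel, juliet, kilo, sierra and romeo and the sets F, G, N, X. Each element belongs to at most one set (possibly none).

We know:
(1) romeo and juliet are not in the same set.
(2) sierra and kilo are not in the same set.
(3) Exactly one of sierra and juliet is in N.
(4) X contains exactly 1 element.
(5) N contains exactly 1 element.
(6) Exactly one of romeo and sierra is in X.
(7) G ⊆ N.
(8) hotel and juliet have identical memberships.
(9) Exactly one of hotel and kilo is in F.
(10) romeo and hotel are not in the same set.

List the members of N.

N = {sierra}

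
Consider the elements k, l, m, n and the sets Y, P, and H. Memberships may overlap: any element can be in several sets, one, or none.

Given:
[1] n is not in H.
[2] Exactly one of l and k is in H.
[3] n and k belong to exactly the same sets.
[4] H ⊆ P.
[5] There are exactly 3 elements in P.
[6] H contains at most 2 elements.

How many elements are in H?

From (1): n ∉ H.
(3): k matches n: k ∉ H.
(2) (exactly one): l ∈ H.
(4) with l ∈ H: l ∈ P.
Suppose k ∉ P: no assignment then satisfies all the clues, so k ∈ P.

1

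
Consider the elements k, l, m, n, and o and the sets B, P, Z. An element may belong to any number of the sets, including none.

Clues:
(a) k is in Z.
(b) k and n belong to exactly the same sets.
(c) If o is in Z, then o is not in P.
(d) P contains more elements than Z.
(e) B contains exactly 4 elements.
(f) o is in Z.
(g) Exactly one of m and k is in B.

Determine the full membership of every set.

From (a): k ∈ Z.
From (f): o ∈ Z.
(b): n matches k: n ∈ Z.
(c): o ∉ P.
Suppose k ∉ B: no assignment then satisfies all the clues, so k ∈ B.

B = {k, l, n, o}; P = {k, l, m, n}; Z = {k, n, o}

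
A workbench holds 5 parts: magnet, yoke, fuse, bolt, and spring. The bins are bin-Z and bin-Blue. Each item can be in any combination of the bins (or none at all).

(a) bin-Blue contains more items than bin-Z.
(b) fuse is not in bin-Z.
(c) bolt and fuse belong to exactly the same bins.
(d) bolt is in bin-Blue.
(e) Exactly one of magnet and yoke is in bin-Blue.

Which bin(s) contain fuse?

fuse: bin-Blue

From (b): fuse ∉ bin-Z.
From (d): bolt ∈ bin-Blue.
(c): bolt matches fuse: bolt ∉ bin-Z.
(c): fuse matches bolt: fuse ∈ bin-Blue.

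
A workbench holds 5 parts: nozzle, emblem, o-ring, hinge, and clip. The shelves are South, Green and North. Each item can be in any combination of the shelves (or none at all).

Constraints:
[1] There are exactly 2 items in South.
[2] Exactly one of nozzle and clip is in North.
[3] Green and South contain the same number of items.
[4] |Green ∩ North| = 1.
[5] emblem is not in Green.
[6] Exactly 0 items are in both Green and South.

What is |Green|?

2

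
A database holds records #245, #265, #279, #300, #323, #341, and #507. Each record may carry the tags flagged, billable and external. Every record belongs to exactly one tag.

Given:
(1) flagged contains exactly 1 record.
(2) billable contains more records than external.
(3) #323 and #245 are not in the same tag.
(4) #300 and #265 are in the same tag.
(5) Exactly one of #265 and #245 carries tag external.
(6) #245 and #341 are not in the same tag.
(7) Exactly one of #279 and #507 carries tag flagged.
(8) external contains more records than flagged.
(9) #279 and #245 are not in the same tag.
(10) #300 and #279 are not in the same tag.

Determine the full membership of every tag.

flagged = {#279}; billable = {#265, #300, #323, #341}; external = {#245, #507}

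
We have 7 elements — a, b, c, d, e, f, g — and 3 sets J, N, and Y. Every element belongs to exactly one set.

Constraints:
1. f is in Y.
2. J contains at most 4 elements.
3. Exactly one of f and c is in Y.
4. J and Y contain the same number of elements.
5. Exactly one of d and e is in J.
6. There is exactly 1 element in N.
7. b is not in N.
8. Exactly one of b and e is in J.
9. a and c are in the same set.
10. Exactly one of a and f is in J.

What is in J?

J = {a, c, e}

From (1): f ∈ Y.
From (7): b ∉ N.
(3) (exactly one): c ∉ Y.
(9): a matches c: a ∉ Y.
(10) (exactly one): a ∈ J.
(9): c matches a: c ∈ J.
Suppose b ∈ J: no assignment then satisfies all the clues, so b ∉ J.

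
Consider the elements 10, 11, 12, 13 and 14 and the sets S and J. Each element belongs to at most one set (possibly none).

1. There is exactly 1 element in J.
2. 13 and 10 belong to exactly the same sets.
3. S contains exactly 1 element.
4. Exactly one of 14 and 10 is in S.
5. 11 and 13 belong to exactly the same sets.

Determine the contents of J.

J = {12}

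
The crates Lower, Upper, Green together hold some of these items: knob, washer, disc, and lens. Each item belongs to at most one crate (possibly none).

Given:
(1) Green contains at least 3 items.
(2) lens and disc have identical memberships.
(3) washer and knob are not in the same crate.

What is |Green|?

3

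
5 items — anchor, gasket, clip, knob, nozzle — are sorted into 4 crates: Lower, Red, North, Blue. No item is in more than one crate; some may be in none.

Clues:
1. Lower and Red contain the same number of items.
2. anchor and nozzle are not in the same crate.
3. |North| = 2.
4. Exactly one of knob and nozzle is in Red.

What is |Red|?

1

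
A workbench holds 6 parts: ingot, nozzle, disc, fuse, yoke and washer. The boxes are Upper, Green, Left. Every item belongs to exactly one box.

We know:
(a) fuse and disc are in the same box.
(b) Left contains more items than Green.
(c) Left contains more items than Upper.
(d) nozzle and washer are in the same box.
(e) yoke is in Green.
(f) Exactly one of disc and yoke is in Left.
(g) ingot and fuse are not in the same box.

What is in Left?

Left = {disc, fuse, nozzle, washer}

From (e): yoke ∈ Green.
(f) (exactly one): disc ∈ Left.
(a): fuse matches disc: fuse ∉ Upper.
(a): fuse matches disc: fuse ∉ Green.
(a): fuse matches disc: fuse ∈ Left.
(g): ingot ∉ Left.
Suppose nozzle ∉ Left: no assignment then satisfies all the clues, so nozzle ∈ Left.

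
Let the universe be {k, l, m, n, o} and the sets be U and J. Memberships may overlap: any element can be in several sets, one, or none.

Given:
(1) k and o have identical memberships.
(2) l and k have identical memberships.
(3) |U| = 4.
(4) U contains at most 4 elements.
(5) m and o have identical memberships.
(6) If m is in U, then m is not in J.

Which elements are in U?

U = {k, l, m, o}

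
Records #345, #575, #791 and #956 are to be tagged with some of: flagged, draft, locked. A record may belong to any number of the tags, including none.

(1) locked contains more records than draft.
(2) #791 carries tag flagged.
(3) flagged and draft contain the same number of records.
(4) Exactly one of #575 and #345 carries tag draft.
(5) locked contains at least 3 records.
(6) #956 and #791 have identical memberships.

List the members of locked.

From (2): #791 ∈ flagged.
(6): #956 matches #791: #956 ∈ flagged.
Suppose #345 ∉ locked: no assignment then satisfies all the clues, so #345 ∈ locked.

locked = {#345, #575, #791, #956}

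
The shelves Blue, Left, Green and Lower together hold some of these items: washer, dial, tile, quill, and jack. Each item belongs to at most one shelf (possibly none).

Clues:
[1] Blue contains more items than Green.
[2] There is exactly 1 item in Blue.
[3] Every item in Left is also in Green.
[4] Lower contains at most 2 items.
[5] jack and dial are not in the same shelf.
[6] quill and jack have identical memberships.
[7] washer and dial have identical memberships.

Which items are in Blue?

Blue = {tile}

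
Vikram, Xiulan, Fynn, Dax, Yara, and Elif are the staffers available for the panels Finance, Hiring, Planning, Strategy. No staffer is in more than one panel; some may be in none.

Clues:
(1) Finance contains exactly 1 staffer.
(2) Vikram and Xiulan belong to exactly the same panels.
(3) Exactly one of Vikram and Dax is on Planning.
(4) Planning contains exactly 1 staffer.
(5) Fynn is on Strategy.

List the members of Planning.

From (5): Fynn ∈ Strategy.
Suppose Vikram ∈ Planning: no assignment then satisfies all the clues, so Vikram ∉ Planning.

Planning = {Dax}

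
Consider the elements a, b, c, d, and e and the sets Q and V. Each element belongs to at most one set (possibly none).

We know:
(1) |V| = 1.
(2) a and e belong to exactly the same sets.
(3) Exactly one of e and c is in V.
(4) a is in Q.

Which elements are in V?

V = {c}

From (4): a ∈ Q.
(2): e matches a: e ∈ Q.
(3) (exactly one): c ∈ V.
(1): V already has 1, so the rest are out.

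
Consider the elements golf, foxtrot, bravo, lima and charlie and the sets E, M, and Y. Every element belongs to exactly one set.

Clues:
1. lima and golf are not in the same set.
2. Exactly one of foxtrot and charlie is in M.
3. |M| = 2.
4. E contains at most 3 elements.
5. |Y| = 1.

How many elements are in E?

2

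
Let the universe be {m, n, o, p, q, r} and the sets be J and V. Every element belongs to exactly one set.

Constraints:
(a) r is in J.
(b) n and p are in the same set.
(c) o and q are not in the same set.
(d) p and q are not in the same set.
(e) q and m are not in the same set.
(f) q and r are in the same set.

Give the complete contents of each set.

From (a): r ∈ J.
(f): q matches r: q ∈ J.
(c): o ∉ J.
(d): p ∉ J.
(e): m ∉ J.
Only one set left: m ∈ V.
Only one set left: o ∈ V.
Only one set left: p ∈ V.
(b): n matches p: n ∉ J.
(b): n matches p: n ∈ V.

J = {q, r}; V = {m, n, o, p}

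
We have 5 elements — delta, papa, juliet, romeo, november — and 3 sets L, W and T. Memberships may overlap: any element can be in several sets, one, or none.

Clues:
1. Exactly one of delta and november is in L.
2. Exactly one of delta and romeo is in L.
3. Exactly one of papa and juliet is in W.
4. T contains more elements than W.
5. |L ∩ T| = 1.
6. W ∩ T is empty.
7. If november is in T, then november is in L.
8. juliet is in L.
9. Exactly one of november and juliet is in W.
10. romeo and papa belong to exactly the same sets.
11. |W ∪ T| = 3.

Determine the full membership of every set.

L = {juliet, november, papa, romeo}; W = {juliet}; T = {delta, november}

From (8): juliet ∈ L.
Suppose delta ∈ L: no assignment then satisfies all the clues, so delta ∉ L.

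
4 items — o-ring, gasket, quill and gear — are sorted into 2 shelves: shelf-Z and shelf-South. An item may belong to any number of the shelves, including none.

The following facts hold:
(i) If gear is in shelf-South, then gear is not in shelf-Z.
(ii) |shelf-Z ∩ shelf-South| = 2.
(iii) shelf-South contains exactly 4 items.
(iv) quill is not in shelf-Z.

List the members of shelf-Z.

shelf-Z = {gasket, o-ring}

From (iv): quill ∉ shelf-Z.
(iii): only 4 candidates remain for shelf-South, so all are in.
(i): gear ∉ shelf-Z.
Suppose o-ring ∉ shelf-Z: no assignment then satisfies all the clues, so o-ring ∈ shelf-Z.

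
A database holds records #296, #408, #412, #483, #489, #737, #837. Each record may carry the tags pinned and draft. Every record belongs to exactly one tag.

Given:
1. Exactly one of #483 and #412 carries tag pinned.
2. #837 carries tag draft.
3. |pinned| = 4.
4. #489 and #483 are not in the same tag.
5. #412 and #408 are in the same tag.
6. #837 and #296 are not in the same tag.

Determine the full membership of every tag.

pinned = {#296, #408, #412, #489}; draft = {#483, #737, #837}

From (2): #837 ∈ draft.
(6): #296 ∉ draft.
Only one tag left: #296 ∈ pinned.
Suppose #408 ∉ pinned: no assignment then satisfies all the clues, so #408 ∈ pinned.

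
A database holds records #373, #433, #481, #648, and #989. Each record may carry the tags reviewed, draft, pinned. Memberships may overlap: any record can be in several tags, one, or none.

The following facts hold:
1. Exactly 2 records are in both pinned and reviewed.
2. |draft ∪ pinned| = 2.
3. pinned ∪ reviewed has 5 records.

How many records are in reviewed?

5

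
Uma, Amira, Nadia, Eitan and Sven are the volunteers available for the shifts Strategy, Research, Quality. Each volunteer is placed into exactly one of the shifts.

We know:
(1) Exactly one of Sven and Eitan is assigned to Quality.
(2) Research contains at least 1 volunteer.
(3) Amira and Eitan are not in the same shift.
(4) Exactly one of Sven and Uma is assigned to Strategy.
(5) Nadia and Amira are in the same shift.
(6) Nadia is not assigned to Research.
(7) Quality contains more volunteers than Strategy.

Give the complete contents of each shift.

From (6): Nadia ∉ Research.
(5): Amira matches Nadia: Amira ∉ Research.
Suppose Uma ∉ Strategy: no assignment then satisfies all the clues, so Uma ∈ Strategy.

Strategy = {Uma}; Research = {Eitan}; Quality = {Amira, Nadia, Sven}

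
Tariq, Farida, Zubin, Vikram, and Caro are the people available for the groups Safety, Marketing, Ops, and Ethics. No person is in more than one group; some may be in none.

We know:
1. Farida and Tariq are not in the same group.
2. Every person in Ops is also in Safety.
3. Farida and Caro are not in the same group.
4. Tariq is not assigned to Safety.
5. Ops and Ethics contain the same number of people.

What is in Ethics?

Ethics = {}

From (4): Tariq ∉ Safety.
(2) contrapositive: Tariq ∉ Ops.
Suppose Tariq ∈ Ethics: no assignment then satisfies all the clues, so Tariq ∉ Ethics.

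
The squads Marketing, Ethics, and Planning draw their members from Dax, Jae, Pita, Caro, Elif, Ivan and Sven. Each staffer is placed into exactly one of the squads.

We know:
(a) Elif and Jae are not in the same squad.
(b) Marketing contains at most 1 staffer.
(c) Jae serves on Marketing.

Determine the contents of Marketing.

Marketing = {Jae}

From (c): Jae ∈ Marketing.
(a): Elif ∉ Marketing.
(b): Marketing already has 1, so the rest are out.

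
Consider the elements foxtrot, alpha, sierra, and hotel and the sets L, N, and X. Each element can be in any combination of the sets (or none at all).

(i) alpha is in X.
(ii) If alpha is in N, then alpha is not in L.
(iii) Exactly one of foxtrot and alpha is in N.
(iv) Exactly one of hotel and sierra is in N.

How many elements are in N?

2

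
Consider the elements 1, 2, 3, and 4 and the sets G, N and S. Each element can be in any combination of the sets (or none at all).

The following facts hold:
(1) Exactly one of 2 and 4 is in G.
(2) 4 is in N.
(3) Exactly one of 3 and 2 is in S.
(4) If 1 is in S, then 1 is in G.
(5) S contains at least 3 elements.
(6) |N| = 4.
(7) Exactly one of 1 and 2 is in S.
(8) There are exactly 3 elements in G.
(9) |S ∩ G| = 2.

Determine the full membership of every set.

G = {1, 2, 3}; N = {1, 2, 3, 4}; S = {1, 3, 4}

From (2): 4 ∈ N.
(6): only 4 candidates remain for N, so all are in.
Suppose 1 ∉ G: no assignment then satisfies all the clues, so 1 ∈ G.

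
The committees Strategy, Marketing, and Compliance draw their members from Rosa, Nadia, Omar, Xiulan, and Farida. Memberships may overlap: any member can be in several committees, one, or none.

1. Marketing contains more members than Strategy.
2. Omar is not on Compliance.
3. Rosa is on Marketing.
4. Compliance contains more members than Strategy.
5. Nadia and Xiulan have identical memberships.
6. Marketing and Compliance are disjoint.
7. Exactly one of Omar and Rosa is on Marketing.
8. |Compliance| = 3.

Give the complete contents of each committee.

Strategy = {}; Marketing = {Rosa}; Compliance = {Farida, Nadia, Xiulan}

From (2): Omar ∉ Compliance.
From (3): Rosa ∈ Marketing.
(6) (disjoint): Rosa ∉ Compliance.
(7) (exactly one): Omar ∉ Marketing.
(8): only 3 candidates remain for Compliance, so all are in.
(6) (disjoint): Nadia ∉ Marketing.
(6) (disjoint): Xiulan ∉ Marketing.
(6) (disjoint): Farida ∉ Marketing.
Suppose Rosa ∈ Strategy: no assignment then satisfies all the clues, so Rosa ∉ Strategy.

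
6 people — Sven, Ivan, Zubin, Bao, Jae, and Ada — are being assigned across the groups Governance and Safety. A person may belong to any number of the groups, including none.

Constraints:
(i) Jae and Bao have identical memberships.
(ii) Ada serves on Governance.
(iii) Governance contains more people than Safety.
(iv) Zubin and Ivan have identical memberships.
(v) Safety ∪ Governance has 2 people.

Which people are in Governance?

Governance = {Ada, Sven}

From (ii): Ada ∈ Governance.
Suppose Sven ∉ Governance: no assignment then satisfies all the clues, so Sven ∈ Governance.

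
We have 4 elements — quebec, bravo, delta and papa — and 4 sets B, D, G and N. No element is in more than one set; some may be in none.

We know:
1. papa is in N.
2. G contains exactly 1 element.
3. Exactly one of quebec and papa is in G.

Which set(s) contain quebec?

From (1): papa ∈ N.
(3) (exactly one): quebec ∈ G.
(2): G already has 1, so the rest are out.

quebec: G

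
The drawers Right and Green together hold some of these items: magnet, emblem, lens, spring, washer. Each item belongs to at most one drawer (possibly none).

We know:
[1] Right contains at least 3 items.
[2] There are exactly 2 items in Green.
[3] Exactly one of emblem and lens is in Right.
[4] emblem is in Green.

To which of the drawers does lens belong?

lens: Right

From (4): emblem ∈ Green.
(3) (exactly one): lens ∈ Right.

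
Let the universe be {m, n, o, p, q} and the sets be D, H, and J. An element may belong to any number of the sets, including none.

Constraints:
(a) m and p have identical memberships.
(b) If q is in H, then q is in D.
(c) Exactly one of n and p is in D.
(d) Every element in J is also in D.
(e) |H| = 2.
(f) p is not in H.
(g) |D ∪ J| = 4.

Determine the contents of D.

D = {m, o, p, q}

From (f): p ∉ H.
(a): m matches p: m ∉ H.
Suppose m ∉ D: no assignment then satisfies all the clues, so m ∈ D.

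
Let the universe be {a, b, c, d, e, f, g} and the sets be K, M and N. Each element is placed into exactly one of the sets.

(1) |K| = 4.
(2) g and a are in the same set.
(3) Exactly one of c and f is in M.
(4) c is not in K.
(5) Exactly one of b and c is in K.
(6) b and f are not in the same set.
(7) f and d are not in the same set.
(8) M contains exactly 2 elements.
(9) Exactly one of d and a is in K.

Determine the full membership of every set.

K = {a, b, e, g}; M = {c, d}; N = {f}

From (4): c ∉ K.
(5) (exactly one): b ∈ K.
(6): f ∉ K.
Suppose a ∉ K: no assignment then satisfies all the clues, so a ∈ K.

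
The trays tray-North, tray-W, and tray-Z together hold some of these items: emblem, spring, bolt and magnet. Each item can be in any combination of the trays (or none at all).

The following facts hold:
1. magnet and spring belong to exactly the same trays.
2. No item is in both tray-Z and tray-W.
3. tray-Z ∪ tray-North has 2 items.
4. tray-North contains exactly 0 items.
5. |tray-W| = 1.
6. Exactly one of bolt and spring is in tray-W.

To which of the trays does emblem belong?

emblem: none

(4): tray-North already has 0, so the rest are out.
Suppose emblem ∈ tray-W: no assignment then satisfies all the clues, so emblem ∉ tray-W.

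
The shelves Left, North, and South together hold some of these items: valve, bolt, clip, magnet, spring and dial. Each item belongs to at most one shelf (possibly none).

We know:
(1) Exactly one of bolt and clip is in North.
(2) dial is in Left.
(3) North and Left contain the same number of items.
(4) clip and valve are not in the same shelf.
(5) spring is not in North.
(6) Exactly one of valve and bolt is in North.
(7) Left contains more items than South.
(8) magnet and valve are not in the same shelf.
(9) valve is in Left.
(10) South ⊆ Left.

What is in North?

From (2): dial ∈ Left.
From (5): spring ∉ North.
From (9): valve ∈ Left.
(4): clip ∉ Left.
(6) (exactly one): bolt ∈ North.
(8): magnet ∉ Left.
(10) contrapositive: clip ∉ South.
(10) contrapositive: magnet ∉ South.
(1) (exactly one): clip ∉ North.
Suppose magnet ∉ North: no assignment then satisfies all the clues, so magnet ∈ North.

North = {bolt, magnet}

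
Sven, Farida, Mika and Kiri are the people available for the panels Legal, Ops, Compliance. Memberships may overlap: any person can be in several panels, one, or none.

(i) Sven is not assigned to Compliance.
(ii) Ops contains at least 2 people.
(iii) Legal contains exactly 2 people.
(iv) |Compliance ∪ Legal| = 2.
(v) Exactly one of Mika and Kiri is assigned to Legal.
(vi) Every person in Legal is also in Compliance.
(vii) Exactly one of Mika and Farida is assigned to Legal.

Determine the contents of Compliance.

Compliance = {Farida, Kiri}

From (i): Sven ∉ Compliance.
(vi) contrapositive: Sven ∉ Legal.
Suppose Farida ∉ Compliance: no assignment then satisfies all the clues, so Farida ∈ Compliance.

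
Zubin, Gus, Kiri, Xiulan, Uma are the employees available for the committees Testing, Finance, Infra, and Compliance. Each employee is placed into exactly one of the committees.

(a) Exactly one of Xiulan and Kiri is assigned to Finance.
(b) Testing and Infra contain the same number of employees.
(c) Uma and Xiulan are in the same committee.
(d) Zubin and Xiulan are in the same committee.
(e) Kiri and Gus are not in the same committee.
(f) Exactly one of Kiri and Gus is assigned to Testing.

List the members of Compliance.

Compliance = {}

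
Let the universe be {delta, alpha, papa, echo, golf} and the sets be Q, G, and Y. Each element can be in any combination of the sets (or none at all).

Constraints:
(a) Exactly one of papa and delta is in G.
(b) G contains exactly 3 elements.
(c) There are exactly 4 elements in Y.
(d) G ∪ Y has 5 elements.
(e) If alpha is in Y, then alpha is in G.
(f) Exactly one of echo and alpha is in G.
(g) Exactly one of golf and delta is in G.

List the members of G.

G = {alpha, golf, papa}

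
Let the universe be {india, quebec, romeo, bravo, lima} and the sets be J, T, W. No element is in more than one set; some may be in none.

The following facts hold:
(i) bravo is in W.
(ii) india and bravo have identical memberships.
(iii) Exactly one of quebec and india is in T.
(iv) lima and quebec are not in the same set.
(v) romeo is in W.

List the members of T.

From (i): bravo ∈ W.
From (v): romeo ∈ W.
(ii): india matches bravo: india ∉ J.
(ii): india matches bravo: india ∉ T.
(ii): india matches bravo: india ∈ W.
(iii) (exactly one): quebec ∈ T.
(iv): lima ∉ T.

T = {quebec}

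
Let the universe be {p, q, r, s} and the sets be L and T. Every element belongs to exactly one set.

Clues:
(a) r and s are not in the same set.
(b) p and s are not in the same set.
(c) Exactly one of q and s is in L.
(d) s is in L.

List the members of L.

From (d): s ∈ L.
(a): r ∉ L.
(b): p ∉ L.
(c) (exactly one): q ∉ L.
Only one set left: p ∈ T.
Only one set left: q ∈ T.
Only one set left: r ∈ T.

L = {s}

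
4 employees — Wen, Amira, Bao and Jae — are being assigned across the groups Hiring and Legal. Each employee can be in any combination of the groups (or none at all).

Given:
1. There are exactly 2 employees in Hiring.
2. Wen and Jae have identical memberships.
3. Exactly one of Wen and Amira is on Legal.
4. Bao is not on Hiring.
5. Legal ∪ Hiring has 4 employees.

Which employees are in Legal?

Legal = {Amira, Bao}

From (4): Bao ∉ Hiring.
Suppose Wen ∈ Legal: no assignment then satisfies all the clues, so Wen ∉ Legal.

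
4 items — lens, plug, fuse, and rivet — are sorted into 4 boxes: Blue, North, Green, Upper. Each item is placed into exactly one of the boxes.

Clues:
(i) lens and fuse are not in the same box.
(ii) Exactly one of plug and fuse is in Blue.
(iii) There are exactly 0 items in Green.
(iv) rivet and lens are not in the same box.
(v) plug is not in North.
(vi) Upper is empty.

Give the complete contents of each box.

From (v): plug ∉ North.
(iii): Green already has 0, so the rest are out.
(vi): Upper already has 0, so the rest are out.
Only one box left: plug ∈ Blue.
(ii) (exactly one): fuse ∉ Blue.
Only one box left: fuse ∈ North.
(i): lens ∉ North.
Only one box left: lens ∈ Blue.
(iv): rivet ∉ Blue.
Only one box left: rivet ∈ North.

Blue = {lens, plug}; North = {fuse, rivet}; Green = {}; Upper = {}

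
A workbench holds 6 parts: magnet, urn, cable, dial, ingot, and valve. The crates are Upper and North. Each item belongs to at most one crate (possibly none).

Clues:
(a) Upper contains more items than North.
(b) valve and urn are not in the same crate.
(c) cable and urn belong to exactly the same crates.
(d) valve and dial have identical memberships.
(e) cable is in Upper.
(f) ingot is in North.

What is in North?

North = {ingot}

From (e): cable ∈ Upper.
From (f): ingot ∈ North.
(c): urn matches cable: urn ∈ Upper.
(b): valve ∉ Upper.
(d): dial matches valve: dial ∉ Upper.
Suppose magnet ∈ North: no assignment then satisfies all the clues, so magnet ∉ North.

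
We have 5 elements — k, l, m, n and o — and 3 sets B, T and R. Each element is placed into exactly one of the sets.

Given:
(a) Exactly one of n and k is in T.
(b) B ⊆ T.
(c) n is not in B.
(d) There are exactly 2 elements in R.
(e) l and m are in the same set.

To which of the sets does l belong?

l: T

From (c): n ∉ B.
Suppose l ∈ B: no assignment then satisfies all the clues, so l ∉ B.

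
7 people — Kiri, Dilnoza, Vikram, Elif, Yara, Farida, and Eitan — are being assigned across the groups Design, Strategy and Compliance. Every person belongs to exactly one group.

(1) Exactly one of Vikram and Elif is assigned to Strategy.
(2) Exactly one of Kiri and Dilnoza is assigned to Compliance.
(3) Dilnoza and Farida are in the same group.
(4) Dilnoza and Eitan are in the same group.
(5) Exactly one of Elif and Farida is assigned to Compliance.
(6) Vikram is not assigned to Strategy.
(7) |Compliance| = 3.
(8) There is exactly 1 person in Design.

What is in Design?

From (6): Vikram ∉ Strategy.
(1) (exactly one): Elif ∈ Strategy.
(5) (exactly one): Farida ∈ Compliance.
(3): Dilnoza matches Farida: Dilnoza ∉ Design.
(3): Dilnoza matches Farida: Dilnoza ∉ Strategy.
(3): Dilnoza matches Farida: Dilnoza ∈ Compliance.
(4): Eitan matches Dilnoza: Eitan ∉ Design.
(4): Eitan matches Dilnoza: Eitan ∉ Strategy.
(4): Eitan matches Dilnoza: Eitan ∈ Compliance.
(7): Compliance already has 3, so the rest are out.
Only one group left: Vikram ∈ Design.
Only one group left: Yara ∈ Strategy.

Design = {Vikram}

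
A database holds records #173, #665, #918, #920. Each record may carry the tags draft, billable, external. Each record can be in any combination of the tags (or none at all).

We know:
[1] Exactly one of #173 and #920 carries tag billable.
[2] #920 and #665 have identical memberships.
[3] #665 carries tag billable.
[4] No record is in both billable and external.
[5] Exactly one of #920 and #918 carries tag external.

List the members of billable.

From (3): #665 ∈ billable.
(2): #920 matches #665: #920 ∈ billable.
(4) (disjoint): #665 ∉ external.
(4) (disjoint): #920 ∉ external.
(5) (exactly one): #918 ∈ external.
(1) (exactly one): #173 ∉ billable.
(4) (disjoint): #918 ∉ billable.

billable = {#665, #920}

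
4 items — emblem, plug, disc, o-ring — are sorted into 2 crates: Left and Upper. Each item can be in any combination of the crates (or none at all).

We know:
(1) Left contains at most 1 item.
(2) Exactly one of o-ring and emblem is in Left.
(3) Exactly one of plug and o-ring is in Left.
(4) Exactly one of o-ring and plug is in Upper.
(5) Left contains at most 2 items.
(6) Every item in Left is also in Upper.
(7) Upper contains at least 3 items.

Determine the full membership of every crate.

Left = {o-ring}; Upper = {disc, emblem, o-ring}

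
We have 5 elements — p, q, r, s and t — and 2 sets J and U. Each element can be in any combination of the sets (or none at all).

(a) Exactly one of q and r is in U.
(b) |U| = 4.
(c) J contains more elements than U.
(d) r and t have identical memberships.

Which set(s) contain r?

r: J, U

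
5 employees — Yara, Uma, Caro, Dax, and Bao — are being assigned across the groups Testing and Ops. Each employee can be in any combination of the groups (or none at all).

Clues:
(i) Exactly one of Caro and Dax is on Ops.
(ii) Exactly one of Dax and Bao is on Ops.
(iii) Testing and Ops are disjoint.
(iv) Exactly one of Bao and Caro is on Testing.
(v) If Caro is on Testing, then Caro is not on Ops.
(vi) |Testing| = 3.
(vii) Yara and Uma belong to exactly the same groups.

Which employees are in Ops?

Ops = {Dax}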